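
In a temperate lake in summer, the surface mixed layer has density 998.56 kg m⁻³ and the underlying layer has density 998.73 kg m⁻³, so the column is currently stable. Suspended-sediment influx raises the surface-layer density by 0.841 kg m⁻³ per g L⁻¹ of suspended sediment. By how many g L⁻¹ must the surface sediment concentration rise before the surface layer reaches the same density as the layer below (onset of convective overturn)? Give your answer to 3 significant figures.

0.202 g L⁻¹

Density deficit of the surface layer: 998.73 − 998.56 = 0.17 kg m⁻³.
Required change = 0.17 / 0.841 = 0.202 g L⁻¹.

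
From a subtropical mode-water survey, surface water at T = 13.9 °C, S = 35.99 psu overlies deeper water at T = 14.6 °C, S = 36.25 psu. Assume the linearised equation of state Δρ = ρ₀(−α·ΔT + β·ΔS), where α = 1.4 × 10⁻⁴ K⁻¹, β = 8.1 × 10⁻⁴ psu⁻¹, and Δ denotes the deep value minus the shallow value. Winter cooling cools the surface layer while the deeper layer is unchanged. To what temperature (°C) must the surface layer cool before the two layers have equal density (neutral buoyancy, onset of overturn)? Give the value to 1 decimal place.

13.1 °C

Neutral buoyancy requires Δρ = 0, i.e. −α(T_deep − T_surf′) + β(S_deep − S_surf) = 0.
T_surf′ = T_deep − (β/α)·ΔS = 14.6 − (8.1 × 10⁻⁴/1.4 × 10⁻⁴)·(+0.26) = 13.096 °C.
Cooling required: 13.9 − (13.096) = 0.804 °C.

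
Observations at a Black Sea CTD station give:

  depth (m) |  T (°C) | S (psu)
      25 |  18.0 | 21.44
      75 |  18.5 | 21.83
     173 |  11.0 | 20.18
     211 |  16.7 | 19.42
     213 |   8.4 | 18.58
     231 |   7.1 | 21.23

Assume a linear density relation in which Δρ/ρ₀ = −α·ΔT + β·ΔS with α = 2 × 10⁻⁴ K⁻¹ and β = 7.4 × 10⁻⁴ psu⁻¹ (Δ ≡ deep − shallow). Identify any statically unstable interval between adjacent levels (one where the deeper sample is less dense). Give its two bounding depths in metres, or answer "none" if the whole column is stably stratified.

Evaluate Δρ/ρ₀ = −αΔT + βΔS across each adjacent pair:
  25–75 m: −αΔT+βΔS = −(2 × 10⁻⁴)(+0.5)+(7.4 × 10⁻⁴)(+0.39) = 1.9 × 10⁻⁴ → stable
  75–173 m: −αΔT+βΔS = −(2 × 10⁻⁴)(-7.5)+(7.4 × 10⁻⁴)(-1.65) = 2.8 × 10⁻⁴ → stable
  173–211 m: −αΔT+βΔS = −(2 × 10⁻⁴)(+5.7)+(7.4 × 10⁻⁴)(-0.76) = -1.7 × 10⁻³ → UNSTABLE
  211–213 m: −αΔT+βΔS = −(2 × 10⁻⁴)(-8.3)+(7.4 × 10⁻⁴)(-0.84) = 1.0 × 10⁻³ → stable
  213–231 m: −αΔT+βΔS = −(2 × 10⁻⁴)(-1.3)+(7.4 × 10⁻⁴)(+2.65) = 2.2 × 10⁻³ → stable
The 173–211 m interval has Δρ < 0: lighter water underlies denser water.

173–211 m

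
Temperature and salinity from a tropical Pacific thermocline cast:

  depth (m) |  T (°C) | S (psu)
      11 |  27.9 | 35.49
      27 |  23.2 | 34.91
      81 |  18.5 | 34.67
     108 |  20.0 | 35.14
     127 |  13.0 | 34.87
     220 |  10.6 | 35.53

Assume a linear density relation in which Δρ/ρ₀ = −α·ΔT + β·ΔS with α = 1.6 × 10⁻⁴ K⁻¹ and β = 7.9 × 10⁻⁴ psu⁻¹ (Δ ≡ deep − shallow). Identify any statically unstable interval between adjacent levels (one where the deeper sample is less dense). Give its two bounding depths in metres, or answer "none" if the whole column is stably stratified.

Evaluate Δρ/ρ₀ = −αΔT + βΔS across each adjacent pair:
  11–27 m: −αΔT+βΔS = −(1.6 × 10⁻⁴)(-4.7)+(7.9 × 10⁻⁴)(-0.58) = 2.9 × 10⁻⁴ → stable
  27–81 m: −αΔT+βΔS = −(1.6 × 10⁻⁴)(-4.7)+(7.9 × 10⁻⁴)(-0.24) = 5.6 × 10⁻⁴ → stable
  81–108 m: −αΔT+βΔS = −(1.6 × 10⁻⁴)(+1.5)+(7.9 × 10⁻⁴)(+0.47) = 1.3 × 10⁻⁴ → stable
  108–127 m: −αΔT+βΔS = −(1.6 × 10⁻⁴)(-7.0)+(7.9 × 10⁻⁴)(-0.27) = 9.1 × 10⁻⁴ → stable
  127–220 m: −αΔT+βΔS = −(1.6 × 10⁻⁴)(-2.4)+(7.9 × 10⁻⁴)(+0.66) = 9.1 × 10⁻⁴ → stable
Every interval has Δρ > 0: the column is stably stratified throughout.

none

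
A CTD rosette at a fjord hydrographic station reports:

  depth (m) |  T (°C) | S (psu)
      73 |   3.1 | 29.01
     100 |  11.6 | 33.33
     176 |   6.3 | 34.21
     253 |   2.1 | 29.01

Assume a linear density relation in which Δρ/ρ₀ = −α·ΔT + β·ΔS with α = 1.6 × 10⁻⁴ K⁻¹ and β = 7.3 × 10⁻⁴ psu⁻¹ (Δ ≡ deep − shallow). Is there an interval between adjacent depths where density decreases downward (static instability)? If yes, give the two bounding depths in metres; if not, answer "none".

176–253 m

Evaluate Δρ/ρ₀ = −αΔT + βΔS across each adjacent pair:
  73–100 m: −αΔT+βΔS = −(1.6 × 10⁻⁴)(+8.5)+(7.3 × 10⁻⁴)(+4.32) = 1.8 × 10⁻³ → stable
  100–176 m: −αΔT+βΔS = −(1.6 × 10⁻⁴)(-5.3)+(7.3 × 10⁻⁴)(+0.88) = 1.5 × 10⁻³ → stable
  176–253 m: −αΔT+βΔS = −(1.6 × 10⁻⁴)(-4.2)+(7.3 × 10⁻⁴)(-5.20) = -3.1 × 10⁻³ → UNSTABLE
The 176–253 m interval has Δρ < 0: lighter water underlies denser water.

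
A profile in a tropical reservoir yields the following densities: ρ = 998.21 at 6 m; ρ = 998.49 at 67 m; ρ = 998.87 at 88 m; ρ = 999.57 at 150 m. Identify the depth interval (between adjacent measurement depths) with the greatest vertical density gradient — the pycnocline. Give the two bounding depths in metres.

Compute the density gradient over each adjacent pair:
  6–67 m: Δρ/Δz = 0.28/61 = 4.6 × 10⁻³ kg m⁻⁴
  67–88 m: Δρ/Δz = 0.38/21 = 0.018 kg m⁻⁴
  88–150 m: Δρ/Δz = 0.70/62 = 0.011 kg m⁻⁴
The largest gradient is in the 67–88 m interval — the pycnocline.

67–88 m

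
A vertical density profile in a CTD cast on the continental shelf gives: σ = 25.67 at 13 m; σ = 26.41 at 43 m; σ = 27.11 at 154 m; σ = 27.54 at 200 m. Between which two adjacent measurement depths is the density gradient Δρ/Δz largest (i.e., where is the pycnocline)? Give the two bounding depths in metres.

13–43 m

Compute the density gradient over each adjacent pair:
  13–43 m: Δρ/Δz = 0.74/30 = 0.025 kg m⁻⁴
  43–154 m: Δρ/Δz = 0.70/111 = 6.3 × 10⁻³ kg m⁻⁴
  154–200 m: Δρ/Δz = 0.43/46 = 9.3 × 10⁻³ kg m⁻⁴
The largest gradient is in the 13–43 m interval — the pycnocline.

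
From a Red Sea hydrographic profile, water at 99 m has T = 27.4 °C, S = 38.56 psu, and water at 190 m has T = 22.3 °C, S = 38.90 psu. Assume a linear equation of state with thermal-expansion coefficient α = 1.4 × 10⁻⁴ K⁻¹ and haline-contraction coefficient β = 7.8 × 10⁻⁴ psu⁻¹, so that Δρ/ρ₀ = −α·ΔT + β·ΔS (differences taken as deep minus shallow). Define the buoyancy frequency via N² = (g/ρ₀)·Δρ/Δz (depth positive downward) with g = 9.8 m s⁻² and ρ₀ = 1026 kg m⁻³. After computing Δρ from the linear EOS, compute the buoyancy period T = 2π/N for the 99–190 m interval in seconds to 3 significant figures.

ΔT = -5.1 K, ΔS = +0.34 psu (deep − shallow).
Δρ/ρ₀ = −αΔT + βΔS = 7.14 × 10⁻⁴ + 2.652 × 10⁻⁴ = 9.792 × 10⁻⁴, so Δρ ≈ 1.005 kg m⁻³.
N² = (g/ρ₀)·Δρ/Δz = g·(Δρ/ρ₀)/Δz = 9.8 × 9.792 × 10⁻⁴ / 91 = 1.0545 × 10⁻⁴ s⁻².
N = √(1.0545 × 10⁻⁴) = 0.010269 rad s⁻¹ → T = 2π/N = 611.86 s ≈ 612 s.

612 s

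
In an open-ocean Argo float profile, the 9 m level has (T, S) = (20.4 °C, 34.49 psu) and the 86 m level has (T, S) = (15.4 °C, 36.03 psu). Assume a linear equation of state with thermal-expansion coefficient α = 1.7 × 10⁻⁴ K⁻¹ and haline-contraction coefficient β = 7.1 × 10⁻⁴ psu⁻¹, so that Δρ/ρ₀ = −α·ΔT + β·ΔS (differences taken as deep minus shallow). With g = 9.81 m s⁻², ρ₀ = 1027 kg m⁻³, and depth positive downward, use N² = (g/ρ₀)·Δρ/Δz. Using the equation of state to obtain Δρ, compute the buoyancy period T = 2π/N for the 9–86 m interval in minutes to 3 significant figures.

6.66 min

ΔT = -5.0 K, ΔS = +1.54 psu (deep − shallow).
Δρ/ρ₀ = −αΔT + βΔS = 8.50 × 10⁻⁴ + 1.0934 × 10⁻³ = 1.9434 × 10⁻³, so Δρ ≈ 1.996 kg m⁻³.
N² = (g/ρ₀)·Δρ/Δz = g·(Δρ/ρ₀)/Δz = 9.81 × 1.9434 × 10⁻³ / 77 = 2.4759 × 10⁻⁴ s⁻².
N = √(2.4759 × 10⁻⁴) = 0.015735 rad s⁻¹ → T = 2π/N = 399.31 s = 6.6552 min ≈ 6.66 min.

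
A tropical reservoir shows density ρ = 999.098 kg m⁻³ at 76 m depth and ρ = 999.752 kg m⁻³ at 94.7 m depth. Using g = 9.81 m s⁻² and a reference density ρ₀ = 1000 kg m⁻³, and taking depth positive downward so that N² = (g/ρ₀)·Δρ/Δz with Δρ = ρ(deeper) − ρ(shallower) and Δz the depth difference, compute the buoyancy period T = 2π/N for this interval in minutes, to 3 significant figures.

Δρ = 999.752 − 999.098 = 0.654 kg m⁻³ over Δz = 94.7 − 76 = 18.7 m.
N² = (9.81/1000) × (0.654/18.7) = 3.4309 × 10⁻⁴ s⁻².
N = √(3.4309 × 10⁻⁴) = 0.018523 rad s⁻¹, so T = 2π/N = 339.21 s = 5.6535 min ≈ 5.65 min.

5.65 min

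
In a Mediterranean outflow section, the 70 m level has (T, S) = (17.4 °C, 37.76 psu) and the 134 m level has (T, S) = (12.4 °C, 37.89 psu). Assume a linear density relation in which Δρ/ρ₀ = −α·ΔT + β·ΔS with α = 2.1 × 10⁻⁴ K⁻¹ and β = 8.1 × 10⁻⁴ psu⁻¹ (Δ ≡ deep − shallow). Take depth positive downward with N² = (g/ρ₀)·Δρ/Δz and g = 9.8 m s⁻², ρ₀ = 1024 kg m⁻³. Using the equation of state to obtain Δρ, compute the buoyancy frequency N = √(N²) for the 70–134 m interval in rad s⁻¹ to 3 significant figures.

ΔT = -5.0 K, ΔS = +0.13 psu (deep − shallow).
Δρ/ρ₀ = −αΔT + βΔS = 1.05 × 10⁻³ + 1.053 × 10⁻⁴ = 1.1553 × 10⁻³, so Δρ ≈ 1.183 kg m⁻³.
N² = (g/ρ₀)·Δρ/Δz = g·(Δρ/ρ₀)/Δz = 9.8 × 1.1553 × 10⁻³ / 64 = 1.7691 × 10⁻⁴ s⁻².
N = √(1.7691 × 10⁻⁴) = 0.013301 rad s⁻¹ ≈ 0.0133 rad s⁻¹.

0.0133 rad s⁻¹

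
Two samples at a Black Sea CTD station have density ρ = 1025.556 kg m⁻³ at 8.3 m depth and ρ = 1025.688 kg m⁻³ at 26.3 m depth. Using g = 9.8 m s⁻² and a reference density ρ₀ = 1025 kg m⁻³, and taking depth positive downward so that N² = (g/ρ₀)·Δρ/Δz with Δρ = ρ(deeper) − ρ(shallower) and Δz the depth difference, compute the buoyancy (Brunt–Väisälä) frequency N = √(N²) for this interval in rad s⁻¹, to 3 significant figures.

8.37 × 10⁻³ rad s⁻¹

Δρ = 1025.688 − 1025.556 = 0.132 kg m⁻³ over Δz = 26.3 − 8.3 = 18 m.
N² = (9.8/1025) × (0.132/18) = 7.0114 × 10⁻⁵ s⁻².
N = √(7.0114 × 10⁻⁵) = 8.3734 × 10⁻³ rad s⁻¹ ≈ 8.37 × 10⁻³ rad s⁻¹.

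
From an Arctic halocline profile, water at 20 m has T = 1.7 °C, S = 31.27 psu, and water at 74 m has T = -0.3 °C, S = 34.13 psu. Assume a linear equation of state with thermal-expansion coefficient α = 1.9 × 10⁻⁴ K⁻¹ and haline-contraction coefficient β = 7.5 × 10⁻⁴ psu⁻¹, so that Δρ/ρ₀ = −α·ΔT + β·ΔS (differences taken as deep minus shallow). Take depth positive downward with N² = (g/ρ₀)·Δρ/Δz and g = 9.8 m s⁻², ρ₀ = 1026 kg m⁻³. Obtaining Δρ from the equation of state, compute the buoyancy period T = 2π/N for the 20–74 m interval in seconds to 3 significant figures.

294 s

ΔT = -2.0 K, ΔS = +2.86 psu (deep − shallow).
Δρ/ρ₀ = −αΔT + βΔS = 3.80 × 10⁻⁴ + 2.145 × 10⁻³ = 2.525 × 10⁻³, so Δρ ≈ 2.591 kg m⁻³.
N² = (g/ρ₀)·Δρ/Δz = g·(Δρ/ρ₀)/Δz = 9.8 × 2.525 × 10⁻³ / 54 = 4.5824 × 10⁻⁴ s⁻².
N = √(4.5824 × 10⁻⁴) = 0.021407 rad s⁻¹ → T = 2π/N = 293.51 s ≈ 294 s.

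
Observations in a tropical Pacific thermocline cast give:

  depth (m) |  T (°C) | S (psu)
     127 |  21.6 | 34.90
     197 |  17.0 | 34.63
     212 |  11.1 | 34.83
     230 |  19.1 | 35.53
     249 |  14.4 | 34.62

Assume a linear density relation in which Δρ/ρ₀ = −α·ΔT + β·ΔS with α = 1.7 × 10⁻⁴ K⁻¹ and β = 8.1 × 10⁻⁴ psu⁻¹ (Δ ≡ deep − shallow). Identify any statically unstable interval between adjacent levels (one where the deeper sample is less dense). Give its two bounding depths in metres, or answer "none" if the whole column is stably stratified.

212–230 m

Evaluate Δρ/ρ₀ = −αΔT + βΔS across each adjacent pair:
  127–197 m: −αΔT+βΔS = −(1.7 × 10⁻⁴)(-4.6)+(8.1 × 10⁻⁴)(-0.27) = 5.6 × 10⁻⁴ → stable
  197–212 m: −αΔT+βΔS = −(1.7 × 10⁻⁴)(-5.9)+(8.1 × 10⁻⁴)(+0.20) = 1.2 × 10⁻³ → stable
  212–230 m: −αΔT+βΔS = −(1.7 × 10⁻⁴)(+8.0)+(8.1 × 10⁻⁴)(+0.70) = -7.9 × 10⁻⁴ → UNSTABLE
  230–249 m: −αΔT+βΔS = −(1.7 × 10⁻⁴)(-4.7)+(8.1 × 10⁻⁴)(-0.91) = 6.2 × 10⁻⁵ → stable
The 212–230 m interval has Δρ < 0: lighter water underlies denser water.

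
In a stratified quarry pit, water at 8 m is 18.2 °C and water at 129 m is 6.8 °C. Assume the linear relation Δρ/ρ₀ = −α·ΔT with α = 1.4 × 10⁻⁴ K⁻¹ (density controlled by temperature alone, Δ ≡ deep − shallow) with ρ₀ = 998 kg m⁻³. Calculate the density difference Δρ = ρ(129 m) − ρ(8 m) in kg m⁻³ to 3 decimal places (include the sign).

ΔT = -11.4 K, Δρ/ρ₀ = −αΔT = 1.596 × 10⁻³.
Δρ = 998 × (1.596 × 10⁻³) = +1.593 kg m⁻³.
Positive Δρ: denser below, stable.

+1.593 kg m⁻³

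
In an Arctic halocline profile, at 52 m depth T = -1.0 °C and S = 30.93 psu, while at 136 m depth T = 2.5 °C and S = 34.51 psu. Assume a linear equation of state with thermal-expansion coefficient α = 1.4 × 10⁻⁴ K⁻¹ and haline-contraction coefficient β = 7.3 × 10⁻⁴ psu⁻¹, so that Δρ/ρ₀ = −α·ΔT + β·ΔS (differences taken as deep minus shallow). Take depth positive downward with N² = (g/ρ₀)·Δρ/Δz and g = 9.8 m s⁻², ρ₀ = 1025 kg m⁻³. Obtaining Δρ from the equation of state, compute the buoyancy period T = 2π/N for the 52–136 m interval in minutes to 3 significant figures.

ΔT = +3.5 K, ΔS = +3.58 psu (deep − shallow).
Δρ/ρ₀ = −αΔT + βΔS = -4.90 × 10⁻⁴ + 2.6134 × 10⁻³ = 2.1234 × 10⁻³, so Δρ ≈ 2.176 kg m⁻³.
N² = (g/ρ₀)·Δρ/Δz = g·(Δρ/ρ₀)/Δz = 9.8 × 2.1234 × 10⁻³ / 84 = 2.4773 × 10⁻⁴ s⁻².
N = √(2.4773 × 10⁻⁴) = 0.015739 rad s⁻¹ → T = 2π/N = 399.21 s = 6.6535 min ≈ 6.65 min.

6.65 min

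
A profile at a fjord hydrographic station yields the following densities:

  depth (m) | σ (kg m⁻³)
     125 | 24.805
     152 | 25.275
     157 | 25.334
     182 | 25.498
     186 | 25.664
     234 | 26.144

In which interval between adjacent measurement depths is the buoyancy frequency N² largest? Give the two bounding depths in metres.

Compute the density gradient over each adjacent pair:
  125–152 m: Δρ/Δz = 0.470/27 = 0.017 kg m⁻⁴
  152–157 m: Δρ/Δz = 0.059/5 = 0.012 kg m⁻⁴
  157–182 m: Δρ/Δz = 0.164/25 = 6.6 × 10⁻³ kg m⁻⁴
  182–186 m: Δρ/Δz = 0.166/4 = 0.042 kg m⁻⁴
  186–234 m: Δρ/Δz = 0.480/48 = 0.010 kg m⁻⁴
The largest gradient is in the 182–186 m interval — the pycnocline.

182–186 m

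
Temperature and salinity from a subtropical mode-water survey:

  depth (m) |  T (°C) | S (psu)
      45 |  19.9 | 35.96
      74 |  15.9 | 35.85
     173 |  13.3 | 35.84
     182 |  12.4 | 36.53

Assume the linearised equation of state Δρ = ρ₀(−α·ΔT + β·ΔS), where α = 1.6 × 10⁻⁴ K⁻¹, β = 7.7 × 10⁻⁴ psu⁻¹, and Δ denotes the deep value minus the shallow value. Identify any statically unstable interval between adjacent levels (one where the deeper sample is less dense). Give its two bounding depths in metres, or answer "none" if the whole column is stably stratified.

none

Evaluate Δρ/ρ₀ = −αΔT + βΔS across each adjacent pair:
  45–74 m: −αΔT+βΔS = −(1.6 × 10⁻⁴)(-4.0)+(7.7 × 10⁻⁴)(-0.11) = 5.6 × 10⁻⁴ → stable
  74–173 m: −αΔT+βΔS = −(1.6 × 10⁻⁴)(-2.6)+(7.7 × 10⁻⁴)(-0.01) = 4.1 × 10⁻⁴ → stable
  173–182 m: −αΔT+βΔS = −(1.6 × 10⁻⁴)(-0.9)+(7.7 × 10⁻⁴)(+0.69) = 6.8 × 10⁻⁴ → stable
Every interval has Δρ > 0: the column is stably stratified throughout.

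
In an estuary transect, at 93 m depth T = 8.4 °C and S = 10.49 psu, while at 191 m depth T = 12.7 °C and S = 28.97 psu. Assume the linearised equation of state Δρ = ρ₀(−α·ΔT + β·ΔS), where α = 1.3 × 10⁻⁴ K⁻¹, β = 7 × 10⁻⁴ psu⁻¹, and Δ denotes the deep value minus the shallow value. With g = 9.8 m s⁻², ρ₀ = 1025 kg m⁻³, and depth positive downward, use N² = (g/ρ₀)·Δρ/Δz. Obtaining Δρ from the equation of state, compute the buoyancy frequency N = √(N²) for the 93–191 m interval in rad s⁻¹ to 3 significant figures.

0.0352 rad s⁻¹

ΔT = +4.3 K, ΔS = +18.48 psu (deep − shallow).
Δρ/ρ₀ = −αΔT + βΔS = -5.59 × 10⁻⁴ + 0.012936 = 0.012377, so Δρ ≈ 12.69 kg m⁻³.
N² = (g/ρ₀)·Δρ/Δz = g·(Δρ/ρ₀)/Δz = 9.8 × 0.012377 / 98 = 1.2377 × 10⁻³ s⁻².
N = √(1.2377 × 10⁻³) = 0.035181 rad s⁻¹ ≈ 0.0352 rad s⁻¹.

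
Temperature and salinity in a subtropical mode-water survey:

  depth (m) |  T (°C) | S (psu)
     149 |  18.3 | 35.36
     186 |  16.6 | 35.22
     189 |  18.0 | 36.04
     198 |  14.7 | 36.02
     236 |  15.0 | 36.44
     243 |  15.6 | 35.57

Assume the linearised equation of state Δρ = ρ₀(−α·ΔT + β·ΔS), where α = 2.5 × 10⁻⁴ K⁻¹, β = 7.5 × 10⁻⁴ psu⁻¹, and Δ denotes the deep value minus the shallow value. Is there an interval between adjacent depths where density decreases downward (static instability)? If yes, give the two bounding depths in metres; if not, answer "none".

236–243 m

Evaluate Δρ/ρ₀ = −αΔT + βΔS across each adjacent pair:
  149–186 m: −αΔT+βΔS = −(2.5 × 10⁻⁴)(-1.7)+(7.5 × 10⁻⁴)(-0.14) = 3.2 × 10⁻⁴ → stable
  186–189 m: −αΔT+βΔS = −(2.5 × 10⁻⁴)(+1.4)+(7.5 × 10⁻⁴)(+0.82) = 2.6 × 10⁻⁴ → stable
  189–198 m: −αΔT+βΔS = −(2.5 × 10⁻⁴)(-3.3)+(7.5 × 10⁻⁴)(-0.02) = 8.1 × 10⁻⁴ → stable
  198–236 m: −αΔT+βΔS = −(2.5 × 10⁻⁴)(+0.3)+(7.5 × 10⁻⁴)(+0.42) = 2.4 × 10⁻⁴ → stable
  236–243 m: −αΔT+βΔS = −(2.5 × 10⁻⁴)(+0.6)+(7.5 × 10⁻⁴)(-0.87) = -8.0 × 10⁻⁴ → UNSTABLE
The 236–243 m interval has Δρ < 0: lighter water underlies denser water.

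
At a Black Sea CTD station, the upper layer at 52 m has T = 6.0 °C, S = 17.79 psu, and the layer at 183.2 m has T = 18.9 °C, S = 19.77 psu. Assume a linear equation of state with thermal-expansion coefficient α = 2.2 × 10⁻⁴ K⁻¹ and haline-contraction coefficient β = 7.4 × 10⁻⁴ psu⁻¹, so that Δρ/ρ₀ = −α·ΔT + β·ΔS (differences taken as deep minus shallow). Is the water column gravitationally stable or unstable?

ΔT = 18.9 − 6.0 = +12.9 K and ΔS = 19.77 − 17.79 = +1.98 psu (deep − shallow).
−αΔT = -2.838 × 10⁻³; βΔS = 1.4652 × 10⁻³; sum Δρ/ρ₀ = -1.3728 × 10⁻³.
Δρ/ρ₀ < 0, so Δρ < 0: deeper water is lighter → statically unstable; the column would overturn.

unstable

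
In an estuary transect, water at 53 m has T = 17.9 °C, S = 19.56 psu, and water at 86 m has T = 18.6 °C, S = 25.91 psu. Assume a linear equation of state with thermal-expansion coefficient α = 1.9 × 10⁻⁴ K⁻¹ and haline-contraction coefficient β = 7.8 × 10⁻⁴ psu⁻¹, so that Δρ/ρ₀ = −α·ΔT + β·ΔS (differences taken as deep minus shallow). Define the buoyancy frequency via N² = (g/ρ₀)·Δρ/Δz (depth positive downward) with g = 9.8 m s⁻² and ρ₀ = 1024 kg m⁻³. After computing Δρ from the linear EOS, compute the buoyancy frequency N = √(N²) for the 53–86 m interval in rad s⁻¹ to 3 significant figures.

ΔT = +0.7 K, ΔS = +6.35 psu (deep − shallow).
Δρ/ρ₀ = −αΔT + βΔS = -1.33 × 10⁻⁴ + 4.953 × 10⁻³ = 4.82 × 10⁻³, so Δρ ≈ 4.936 kg m⁻³.
N² = (g/ρ₀)·Δρ/Δz = g·(Δρ/ρ₀)/Δz = 9.8 × 4.82 × 10⁻³ / 33 = 1.4314 × 10⁻³ s⁻².
N = √(1.4314 × 10⁻³) = 0.037834 rad s⁻¹ ≈ 0.0378 rad s⁻¹.

0.0378 rad s⁻¹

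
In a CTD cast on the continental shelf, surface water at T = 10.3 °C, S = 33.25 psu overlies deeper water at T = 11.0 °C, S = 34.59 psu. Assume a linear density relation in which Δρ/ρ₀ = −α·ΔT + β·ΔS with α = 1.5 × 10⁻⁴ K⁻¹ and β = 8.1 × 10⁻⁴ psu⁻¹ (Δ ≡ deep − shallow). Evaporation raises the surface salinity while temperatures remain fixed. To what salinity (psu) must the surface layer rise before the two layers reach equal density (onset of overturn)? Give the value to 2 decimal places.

34.46 psu

Neutral buoyancy requires −α(T_deep − T_surf) + β(S_deep − S_surf′) = 0.
S_surf′ = S_deep − (α/β)·ΔT = 34.59 − (1.5 × 10⁻⁴/8.1 × 10⁻⁴)·(+0.7) = 34.4604 psu.
Increase required: 34.4604 − 33.25 = 1.2104 psu.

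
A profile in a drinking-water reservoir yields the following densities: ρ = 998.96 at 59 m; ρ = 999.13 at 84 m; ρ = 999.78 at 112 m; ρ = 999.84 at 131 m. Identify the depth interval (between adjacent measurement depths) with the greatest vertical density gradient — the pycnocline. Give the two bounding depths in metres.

Compute the density gradient over each adjacent pair:
  59–84 m: Δρ/Δz = 0.17/25 = 6.8 × 10⁻³ kg m⁻⁴
  84–112 m: Δρ/Δz = 0.65/28 = 0.023 kg m⁻⁴
  112–131 m: Δρ/Δz = 0.06/19 = 3.2 × 10⁻³ kg m⁻⁴
The largest gradient is in the 84–112 m interval — the pycnocline.

84–112 m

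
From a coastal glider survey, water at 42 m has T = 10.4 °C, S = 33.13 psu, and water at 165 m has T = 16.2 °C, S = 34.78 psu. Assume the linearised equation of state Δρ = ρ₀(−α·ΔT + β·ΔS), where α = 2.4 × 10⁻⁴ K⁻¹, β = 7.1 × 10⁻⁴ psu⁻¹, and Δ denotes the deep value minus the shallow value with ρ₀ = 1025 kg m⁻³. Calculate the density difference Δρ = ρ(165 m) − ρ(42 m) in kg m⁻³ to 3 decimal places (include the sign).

-0.226 kg m⁻³

ΔT = +5.8 K, ΔS = +1.65 psu (deep − shallow).
Δρ/ρ₀ = −(2.4 × 10⁻⁴)(+5.8) + (7.1 × 10⁻⁴)(+1.65) = -2.205 × 10⁻⁴.
Δρ = 1025 × (-2.205 × 10⁻⁴) = -0.226 kg m⁻³.
Negative Δρ: lighter below, statically unstable.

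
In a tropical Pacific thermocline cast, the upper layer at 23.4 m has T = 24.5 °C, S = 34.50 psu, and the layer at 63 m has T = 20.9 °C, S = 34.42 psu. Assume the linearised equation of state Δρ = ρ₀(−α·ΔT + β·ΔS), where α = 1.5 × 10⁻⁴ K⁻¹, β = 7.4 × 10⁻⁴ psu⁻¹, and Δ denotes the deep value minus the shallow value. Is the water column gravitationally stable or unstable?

ΔT = 20.9 − 24.5 = -3.6 K and ΔS = 34.42 − 34.50 = -0.08 psu (deep − shallow).
−αΔT = 5.40 × 10⁻⁴; βΔS = -5.92 × 10⁻⁵; sum Δρ/ρ₀ = 4.808 × 10⁻⁴.
Δρ/ρ₀ > 0, so Δρ > 0: deeper water is denser → statically stable.

stable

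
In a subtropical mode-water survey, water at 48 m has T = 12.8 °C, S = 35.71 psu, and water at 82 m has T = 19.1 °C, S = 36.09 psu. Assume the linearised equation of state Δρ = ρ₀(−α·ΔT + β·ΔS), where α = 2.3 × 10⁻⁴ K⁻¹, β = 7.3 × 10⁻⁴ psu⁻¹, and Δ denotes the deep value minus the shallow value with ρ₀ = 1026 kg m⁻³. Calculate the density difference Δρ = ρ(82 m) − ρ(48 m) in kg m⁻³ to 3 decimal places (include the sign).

-1.202 kg m⁻³

ΔT = +6.3 K, ΔS = +0.38 psu (deep − shallow).
Δρ/ρ₀ = −(2.3 × 10⁻⁴)(+6.3) + (7.3 × 10⁻⁴)(+0.38) = -1.1716 × 10⁻³.
Δρ = 1026 × (-1.1716 × 10⁻³) = -1.202 kg m⁻³.
Negative Δρ: lighter below, statically unstable.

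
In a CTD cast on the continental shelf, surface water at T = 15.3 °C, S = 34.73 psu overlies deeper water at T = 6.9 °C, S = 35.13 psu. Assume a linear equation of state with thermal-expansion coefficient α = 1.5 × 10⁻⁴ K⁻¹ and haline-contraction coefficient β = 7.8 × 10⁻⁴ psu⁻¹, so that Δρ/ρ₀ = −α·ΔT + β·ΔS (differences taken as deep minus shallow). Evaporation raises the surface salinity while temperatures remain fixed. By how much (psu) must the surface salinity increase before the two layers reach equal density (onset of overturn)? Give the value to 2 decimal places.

2.02 psu

Neutral buoyancy requires −α(T_deep − T_surf) + β(S_deep − S_surf′) = 0.
S_surf′ = S_deep − (α/β)·ΔT = 35.13 − (1.5 × 10⁻⁴/7.8 × 10⁻⁴)·(-8.4) = 36.7454 psu.
Increase required: 36.7454 − 34.73 = 2.0154 psu.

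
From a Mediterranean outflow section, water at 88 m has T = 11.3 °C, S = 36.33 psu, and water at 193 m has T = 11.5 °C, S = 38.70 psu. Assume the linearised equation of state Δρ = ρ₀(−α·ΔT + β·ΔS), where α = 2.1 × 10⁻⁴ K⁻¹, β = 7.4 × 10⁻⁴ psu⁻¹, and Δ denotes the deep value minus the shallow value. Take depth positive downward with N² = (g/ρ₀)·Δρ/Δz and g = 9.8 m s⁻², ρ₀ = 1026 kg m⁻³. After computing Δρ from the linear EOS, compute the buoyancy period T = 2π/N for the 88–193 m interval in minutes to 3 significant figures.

ΔT = +0.2 K, ΔS = +2.37 psu (deep − shallow).
Δρ/ρ₀ = −αΔT + βΔS = -4.20 × 10⁻⁵ + 1.7538 × 10⁻³ = 1.7118 × 10⁻³, so Δρ ≈ 1.756 kg m⁻³.
N² = (g/ρ₀)·Δρ/Δz = g·(Δρ/ρ₀)/Δz = 9.8 × 1.7118 × 10⁻³ / 105 = 1.5977 × 10⁻⁴ s⁻².
N = √(1.5977 × 10⁻⁴) = 0.012640 rad s⁻¹ → T = 2π/N = 497.09 s = 8.2848 min ≈ 8.28 min.

8.28 min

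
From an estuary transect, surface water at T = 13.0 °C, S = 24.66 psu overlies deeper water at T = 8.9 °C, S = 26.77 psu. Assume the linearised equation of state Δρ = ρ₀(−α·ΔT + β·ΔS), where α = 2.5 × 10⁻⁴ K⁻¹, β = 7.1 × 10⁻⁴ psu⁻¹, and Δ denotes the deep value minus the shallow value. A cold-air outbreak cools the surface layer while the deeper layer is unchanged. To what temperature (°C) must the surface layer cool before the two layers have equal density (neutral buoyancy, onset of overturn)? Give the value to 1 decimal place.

Neutral buoyancy requires Δρ = 0, i.e. −α(T_deep − T_surf′) + β(S_deep − S_surf) = 0.
T_surf′ = T_deep − (β/α)·ΔS = 8.9 − (7.1 × 10⁻⁴/2.5 × 10⁻⁴)·(+2.11) = 2.908 °C.
Cooling required: 13.0 − (2.908) = 10.092 °C.

2.9 °C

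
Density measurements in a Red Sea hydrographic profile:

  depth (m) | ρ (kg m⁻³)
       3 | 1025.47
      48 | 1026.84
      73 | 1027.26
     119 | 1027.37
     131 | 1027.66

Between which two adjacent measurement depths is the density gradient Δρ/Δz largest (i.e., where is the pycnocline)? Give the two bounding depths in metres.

Compute the density gradient over each adjacent pair:
  3–48 m: Δρ/Δz = 1.37/45 = 0.030 kg m⁻⁴
  48–73 m: Δρ/Δz = 0.42/25 = 0.017 kg m⁻⁴
  73–119 m: Δρ/Δz = 0.11/46 = 2.4 × 10⁻³ kg m⁻⁴
  119–131 m: Δρ/Δz = 0.29/12 = 0.024 kg m⁻⁴
The largest gradient is in the 3–48 m interval — the pycnocline.

3–48 m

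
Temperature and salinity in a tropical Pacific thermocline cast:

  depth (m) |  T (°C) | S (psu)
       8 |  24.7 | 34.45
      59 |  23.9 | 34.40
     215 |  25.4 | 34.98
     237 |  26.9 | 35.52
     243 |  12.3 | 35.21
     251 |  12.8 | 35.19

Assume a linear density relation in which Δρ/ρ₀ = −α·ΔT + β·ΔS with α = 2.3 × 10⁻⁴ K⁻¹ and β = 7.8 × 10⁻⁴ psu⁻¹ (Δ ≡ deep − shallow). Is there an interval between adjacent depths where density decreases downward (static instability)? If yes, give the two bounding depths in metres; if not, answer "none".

Evaluate Δρ/ρ₀ = −αΔT + βΔS across each adjacent pair:
  8–59 m: −αΔT+βΔS = −(2.3 × 10⁻⁴)(-0.8)+(7.8 × 10⁻⁴)(-0.05) = 1.5 × 10⁻⁴ → stable
  59–215 m: −αΔT+βΔS = −(2.3 × 10⁻⁴)(+1.5)+(7.8 × 10⁻⁴)(+0.58) = 1.1 × 10⁻⁴ → stable
  215–237 m: −αΔT+βΔS = −(2.3 × 10⁻⁴)(+1.5)+(7.8 × 10⁻⁴)(+0.54) = 7.6 × 10⁻⁵ → stable
  237–243 m: −αΔT+βΔS = −(2.3 × 10⁻⁴)(-14.6)+(7.8 × 10⁻⁴)(-0.31) = 3.1 × 10⁻³ → stable
  243–251 m: −αΔT+βΔS = −(2.3 × 10⁻⁴)(+0.5)+(7.8 × 10⁻⁴)(-0.02) = -1.3 × 10⁻⁴ → UNSTABLE
The 243–251 m interval has Δρ < 0: lighter water underlies denser water.

243–251 m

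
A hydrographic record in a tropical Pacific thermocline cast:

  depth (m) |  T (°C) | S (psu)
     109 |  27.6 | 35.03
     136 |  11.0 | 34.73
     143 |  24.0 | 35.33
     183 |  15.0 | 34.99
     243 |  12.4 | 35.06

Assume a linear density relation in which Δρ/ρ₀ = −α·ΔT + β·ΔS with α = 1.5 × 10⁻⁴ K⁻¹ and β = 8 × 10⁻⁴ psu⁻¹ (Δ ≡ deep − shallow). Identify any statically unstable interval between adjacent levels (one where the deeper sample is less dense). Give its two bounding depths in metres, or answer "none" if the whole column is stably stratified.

Evaluate Δρ/ρ₀ = −αΔT + βΔS across each adjacent pair:
  109–136 m: −αΔT+βΔS = −(1.5 × 10⁻⁴)(-16.6)+(8 × 10⁻⁴)(-0.30) = 2.2 × 10⁻³ → stable
  136–143 m: −αΔT+βΔS = −(1.5 × 10⁻⁴)(+13.0)+(8 × 10⁻⁴)(+0.60) = -1.5 × 10⁻³ → UNSTABLE
  143–183 m: −αΔT+βΔS = −(1.5 × 10⁻⁴)(-9.0)+(8 × 10⁻⁴)(-0.34) = 1.1 × 10⁻³ → stable
  183–243 m: −αΔT+βΔS = −(1.5 × 10⁻⁴)(-2.6)+(8 × 10⁻⁴)(+0.07) = 4.5 × 10⁻⁴ → stable
The 136–143 m interval has Δρ < 0: lighter water underlies denser water.

136–143 m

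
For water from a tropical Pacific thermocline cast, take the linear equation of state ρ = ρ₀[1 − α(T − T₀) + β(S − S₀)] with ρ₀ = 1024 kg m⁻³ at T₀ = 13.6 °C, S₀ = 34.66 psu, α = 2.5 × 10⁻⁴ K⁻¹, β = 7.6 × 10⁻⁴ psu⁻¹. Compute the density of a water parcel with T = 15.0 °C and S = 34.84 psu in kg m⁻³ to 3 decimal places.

T − T₀ = +1.4 K, S − S₀ = +0.18 psu.
Bracket = 1 − α·(+1.4) + β·(+0.18) = 1 + (-2.132 × 10⁻⁴) = 0.9997868.
ρ = 1024 × 0.9997868 = 1023.782 kg m⁻³.

1023.782 kg m⁻³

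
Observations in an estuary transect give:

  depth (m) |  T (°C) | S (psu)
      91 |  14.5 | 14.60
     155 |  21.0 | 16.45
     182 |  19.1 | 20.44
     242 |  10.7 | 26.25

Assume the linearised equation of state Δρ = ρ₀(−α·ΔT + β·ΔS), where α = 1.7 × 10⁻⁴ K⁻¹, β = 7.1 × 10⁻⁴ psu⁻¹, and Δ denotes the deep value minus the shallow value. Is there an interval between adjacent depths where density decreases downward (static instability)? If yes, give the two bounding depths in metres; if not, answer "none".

Evaluate Δρ/ρ₀ = −αΔT + βΔS across each adjacent pair:
  91–155 m: −αΔT+βΔS = −(1.7 × 10⁻⁴)(+6.5)+(7.1 × 10⁻⁴)(+1.85) = 2.1 × 10⁻⁴ → stable
  155–182 m: −αΔT+βΔS = −(1.7 × 10⁻⁴)(-1.9)+(7.1 × 10⁻⁴)(+3.99) = 3.2 × 10⁻³ → stable
  182–242 m: −αΔT+βΔS = −(1.7 × 10⁻⁴)(-8.4)+(7.1 × 10⁻⁴)(+5.81) = 5.6 × 10⁻³ → stable
Every interval has Δρ > 0: the column is stably stratified throughout.

none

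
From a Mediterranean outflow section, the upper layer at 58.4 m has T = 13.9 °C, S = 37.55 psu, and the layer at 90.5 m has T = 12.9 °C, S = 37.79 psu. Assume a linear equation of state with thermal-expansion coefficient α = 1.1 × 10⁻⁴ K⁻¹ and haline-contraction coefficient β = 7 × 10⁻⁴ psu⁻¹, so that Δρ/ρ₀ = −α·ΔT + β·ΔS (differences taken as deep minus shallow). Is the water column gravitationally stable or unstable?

ΔT = 12.9 − 13.9 = -1.0 K and ΔS = 37.79 − 37.55 = +0.24 psu (deep − shallow).
−αΔT = 1.10 × 10⁻⁴; βΔS = 1.68 × 10⁻⁴; sum Δρ/ρ₀ = 2.78 × 10⁻⁴.
Δρ/ρ₀ > 0, so Δρ > 0: deeper water is denser → statically stable.

stable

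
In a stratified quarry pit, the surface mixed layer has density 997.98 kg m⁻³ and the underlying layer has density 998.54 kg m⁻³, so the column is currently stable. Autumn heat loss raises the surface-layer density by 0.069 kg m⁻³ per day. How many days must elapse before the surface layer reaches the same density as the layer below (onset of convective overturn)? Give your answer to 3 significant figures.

8.12 days

Density deficit of the surface layer: 998.54 − 997.98 = 0.56 kg m⁻³.
Required change = 0.56 / 0.069 = 8.12 days.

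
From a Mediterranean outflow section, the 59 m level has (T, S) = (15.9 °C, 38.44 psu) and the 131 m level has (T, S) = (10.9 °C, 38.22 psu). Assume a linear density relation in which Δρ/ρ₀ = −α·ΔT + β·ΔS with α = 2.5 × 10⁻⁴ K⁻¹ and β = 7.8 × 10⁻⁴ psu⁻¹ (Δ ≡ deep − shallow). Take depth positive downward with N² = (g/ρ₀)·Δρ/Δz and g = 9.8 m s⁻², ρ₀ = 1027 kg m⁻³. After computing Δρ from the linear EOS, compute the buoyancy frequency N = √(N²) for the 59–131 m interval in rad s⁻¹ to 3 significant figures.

ΔT = -5.0 K, ΔS = -0.22 psu (deep − shallow).
Δρ/ρ₀ = −αΔT + βΔS = 1.25 × 10⁻³ − 1.716 × 10⁻⁴ = 1.0784 × 10⁻³, so Δρ ≈ 1.108 kg m⁻³.
N² = (g/ρ₀)·Δρ/Δz = g·(Δρ/ρ₀)/Δz = 9.8 × 1.0784 × 10⁻³ / 72 = 1.4678 × 10⁻⁴ s⁻².
N = √(1.4678 × 10⁻⁴) = 0.012115 rad s⁻¹ ≈ 0.0121 rad s⁻¹.

0.0121 rad s⁻¹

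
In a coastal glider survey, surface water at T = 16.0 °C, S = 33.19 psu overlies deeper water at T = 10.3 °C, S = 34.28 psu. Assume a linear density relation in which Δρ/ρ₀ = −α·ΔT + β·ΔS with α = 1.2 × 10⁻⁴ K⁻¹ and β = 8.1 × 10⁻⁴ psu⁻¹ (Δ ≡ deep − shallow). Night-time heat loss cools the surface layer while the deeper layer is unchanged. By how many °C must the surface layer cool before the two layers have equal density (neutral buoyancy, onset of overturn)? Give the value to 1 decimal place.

Neutral buoyancy requires Δρ = 0, i.e. −α(T_deep − T_surf′) + β(S_deep − S_surf) = 0.
T_surf′ = T_deep − (β/α)·ΔS = 10.3 − (8.1 × 10⁻⁴/1.2 × 10⁻⁴)·(+1.09) = 2.943 °C.
Cooling required: 16.0 − (2.943) = 13.057 °C.

13.1 °C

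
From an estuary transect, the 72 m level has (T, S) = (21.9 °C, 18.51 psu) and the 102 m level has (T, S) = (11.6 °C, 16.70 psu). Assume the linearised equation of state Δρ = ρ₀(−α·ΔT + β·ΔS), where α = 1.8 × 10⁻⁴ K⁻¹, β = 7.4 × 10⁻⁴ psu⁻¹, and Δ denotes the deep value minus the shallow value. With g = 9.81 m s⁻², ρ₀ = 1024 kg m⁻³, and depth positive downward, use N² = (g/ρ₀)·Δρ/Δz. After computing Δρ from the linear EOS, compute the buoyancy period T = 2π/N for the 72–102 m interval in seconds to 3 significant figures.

ΔT = -10.3 K, ΔS = -1.81 psu (deep − shallow).
Δρ/ρ₀ = −αΔT + βΔS = 1.854 × 10⁻³ − 1.3394 × 10⁻³ = 5.146 × 10⁻⁴, so Δρ ≈ 0.5270 kg m⁻³.
N² = (g/ρ₀)·Δρ/Δz = g·(Δρ/ρ₀)/Δz = 9.81 × 5.146 × 10⁻⁴ / 30 = 1.6827 × 10⁻⁴ s⁻².
N = √(1.6827 × 10⁻⁴) = 0.012972 rad s⁻¹ → T = 2π/N = 484.37 s ≈ 484 s.

484 s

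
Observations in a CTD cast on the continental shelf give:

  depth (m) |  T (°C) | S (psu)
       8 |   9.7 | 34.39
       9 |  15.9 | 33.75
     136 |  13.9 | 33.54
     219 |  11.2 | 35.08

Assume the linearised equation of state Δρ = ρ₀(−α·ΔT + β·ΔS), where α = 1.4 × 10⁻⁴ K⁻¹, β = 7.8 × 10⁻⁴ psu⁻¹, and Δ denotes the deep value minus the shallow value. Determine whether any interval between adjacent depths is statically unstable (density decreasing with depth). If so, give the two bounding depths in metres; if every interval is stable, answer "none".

Evaluate Δρ/ρ₀ = −αΔT + βΔS across each adjacent pair:
  8–9 m: −αΔT+βΔS = −(1.4 × 10⁻⁴)(+6.2)+(7.8 × 10⁻⁴)(-0.64) = -1.4 × 10⁻³ → UNSTABLE
  9–136 m: −αΔT+βΔS = −(1.4 × 10⁻⁴)(-2.0)+(7.8 × 10⁻⁴)(-0.21) = 1.2 × 10⁻⁴ → stable
  136–219 m: −αΔT+βΔS = −(1.4 × 10⁻⁴)(-2.7)+(7.8 × 10⁻⁴)(+1.54) = 1.6 × 10⁻³ → stable
The 8–9 m interval has Δρ < 0: lighter water underlies denser water.

8–9 m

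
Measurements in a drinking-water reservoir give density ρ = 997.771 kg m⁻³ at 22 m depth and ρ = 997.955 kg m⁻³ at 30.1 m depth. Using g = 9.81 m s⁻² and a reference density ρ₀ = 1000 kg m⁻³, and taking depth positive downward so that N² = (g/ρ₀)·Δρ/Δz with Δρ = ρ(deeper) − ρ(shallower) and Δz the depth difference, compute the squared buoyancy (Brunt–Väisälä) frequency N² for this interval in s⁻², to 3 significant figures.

2.23 × 10⁻⁴ s⁻²

Δρ = 997.955 − 997.771 = 0.184 kg m⁻³ over Δz = 30.1 − 22 = 8.1 m.
N² = (9.81/1000) × (0.184/8.1) = 2.2284 × 10⁻⁴ s⁻² ≈ 2.23 × 10⁻⁴ s⁻².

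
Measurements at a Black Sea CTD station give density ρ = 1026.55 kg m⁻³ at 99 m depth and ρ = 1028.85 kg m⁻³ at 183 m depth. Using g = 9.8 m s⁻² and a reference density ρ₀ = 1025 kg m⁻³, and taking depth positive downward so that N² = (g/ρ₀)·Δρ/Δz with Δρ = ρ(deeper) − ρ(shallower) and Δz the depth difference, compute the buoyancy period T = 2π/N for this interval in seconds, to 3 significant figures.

Δρ = 1028.85 − 1026.55 = 2.30 kg m⁻³ over Δz = 183 − 99 = 84 m.
N² = (9.8/1025) × (2.30/84) = 2.6179 × 10⁻⁴ s⁻².
N = √(2.6179 × 10⁻⁴) = 0.016180 rad s⁻¹, so T = 2π/N = 388.33 s ≈ 388 s.

388 s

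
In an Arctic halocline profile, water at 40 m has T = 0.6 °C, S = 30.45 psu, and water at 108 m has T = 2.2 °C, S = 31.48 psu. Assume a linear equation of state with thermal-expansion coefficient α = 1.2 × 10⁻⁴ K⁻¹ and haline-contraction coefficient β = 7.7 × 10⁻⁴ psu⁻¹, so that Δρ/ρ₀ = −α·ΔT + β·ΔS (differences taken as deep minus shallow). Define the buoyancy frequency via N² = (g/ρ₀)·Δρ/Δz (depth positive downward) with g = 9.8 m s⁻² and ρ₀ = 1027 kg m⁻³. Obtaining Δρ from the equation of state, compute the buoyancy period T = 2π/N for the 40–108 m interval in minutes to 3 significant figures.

11.3 min

ΔT = +1.6 K, ΔS = +1.03 psu (deep − shallow).
Δρ/ρ₀ = −αΔT + βΔS = -1.92 × 10⁻⁴ + 7.931 × 10⁻⁴ = 6.011 × 10⁻⁴, so Δρ ≈ 0.6173 kg m⁻³.
N² = (g/ρ₀)·Δρ/Δz = g·(Δρ/ρ₀)/Δz = 9.8 × 6.011 × 10⁻⁴ / 68 = 8.6629 × 10⁻⁵ s⁻².
N = √(8.6629 × 10⁻⁵) = 9.3075 × 10⁻³ rad s⁻¹ → T = 2π/N = 675.07 s = 11.251 min ≈ 11.3 min.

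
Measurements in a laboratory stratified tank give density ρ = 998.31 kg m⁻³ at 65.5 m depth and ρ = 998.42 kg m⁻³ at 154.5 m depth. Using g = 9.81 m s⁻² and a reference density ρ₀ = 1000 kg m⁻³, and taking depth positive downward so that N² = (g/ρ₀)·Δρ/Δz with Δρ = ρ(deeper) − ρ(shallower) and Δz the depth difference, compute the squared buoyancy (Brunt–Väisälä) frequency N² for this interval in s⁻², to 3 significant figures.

Δρ = 998.42 − 998.31 = 0.11 kg m⁻³ over Δz = 154.5 − 65.5 = 89 m.
N² = (9.81/1000) × (0.11/89) = 1.2125 × 10⁻⁵ s⁻² ≈ 1.21 × 10⁻⁵ s⁻².

1.21 × 10⁻⁵ s⁻²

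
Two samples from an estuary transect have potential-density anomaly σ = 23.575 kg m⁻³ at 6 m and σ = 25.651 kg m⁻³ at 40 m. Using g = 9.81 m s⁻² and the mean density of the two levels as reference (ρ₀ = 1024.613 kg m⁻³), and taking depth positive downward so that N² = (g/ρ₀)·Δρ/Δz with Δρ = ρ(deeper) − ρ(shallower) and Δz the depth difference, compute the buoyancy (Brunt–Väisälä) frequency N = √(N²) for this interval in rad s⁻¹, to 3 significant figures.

0.0242 rad s⁻¹

Δρ = 1025.651 − 1023.575 = 2.076 kg m⁻³ over Δz = 40 − 6 = 34 m.
N² = (9.81/1024.613) × (2.076/34) = 5.8460 × 10⁻⁴ s⁻².
N = √(5.8460 × 10⁻⁴) = 0.024179 rad s⁻¹ ≈ 0.0242 rad s⁻¹.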